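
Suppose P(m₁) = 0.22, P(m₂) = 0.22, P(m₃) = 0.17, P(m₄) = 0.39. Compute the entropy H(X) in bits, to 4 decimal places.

H = −Σ pᵢ log₂ pᵢ.
−0.22·log₂(0.22) = 0.4806
−0.22·log₂(0.22) = 0.4806
−0.17·log₂(0.17) = 0.4346
−0.39·log₂(0.39) = 0.5298
Sum ≈ 1.9255 → 1.9255 bits.

1.9255 bits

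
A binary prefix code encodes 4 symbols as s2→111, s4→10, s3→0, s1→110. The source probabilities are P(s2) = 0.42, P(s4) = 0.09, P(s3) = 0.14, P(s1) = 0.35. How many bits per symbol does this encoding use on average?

L̄ = Σ pᵢ·ℓᵢ = 0.42·3 + 0.09·2 + 0.14·1 + 0.35·3 = 2.63 bits/symbol.

2.63 bits/symbol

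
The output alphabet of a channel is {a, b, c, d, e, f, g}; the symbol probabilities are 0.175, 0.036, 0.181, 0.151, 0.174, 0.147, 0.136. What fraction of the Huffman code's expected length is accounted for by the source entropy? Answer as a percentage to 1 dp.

96.2%

Entropy H = −Σ p log₂ p ≈ 2.7079 bits.
Huffman merges: 9/250+17/125→43/250; 147/1000+151/1000→149/500; 43/250+87/500→173/500; 7/40+181/1000→89/250; 149/500+173/500→161/250; 89/250+161/250→1. L = 352/125 ≈ 2.8160.
Efficiency = H/L = 2.7079/2.8160 = 96.2%.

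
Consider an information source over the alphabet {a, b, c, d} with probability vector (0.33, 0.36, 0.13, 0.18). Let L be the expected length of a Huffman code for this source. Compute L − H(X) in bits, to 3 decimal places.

0.064 bits

Entropy H = −Σ p log₂ p ≈ 1.8864 bits.
Huffman merges: 13/100+9/50→31/100; 31/100+33/100→16/25; 9/25+16/25→1. L = 39/20 ≈ 1.9500.
L − H = 1.9500 − 1.8864 = 0.064 bits.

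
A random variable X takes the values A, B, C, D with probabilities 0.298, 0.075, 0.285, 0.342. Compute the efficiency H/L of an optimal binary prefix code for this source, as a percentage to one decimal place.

92.3%

Entropy H = −Σ p log₂ p ≈ 1.8463 bits.
Huffman merges: 3/40+57/200→9/25; 149/500+171/500→16/25; 9/25+16/25→1. L = 2 ≈ 2.0000.
Efficiency = H/L = 1.8463/2.0000 = 92.3%.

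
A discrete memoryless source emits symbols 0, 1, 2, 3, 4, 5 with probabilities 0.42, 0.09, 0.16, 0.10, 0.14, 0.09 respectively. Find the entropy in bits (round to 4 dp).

2.3033 bits

H = −Σ pᵢ log₂ pᵢ.
−0.42·log₂(0.42) = 0.5256
−0.09·log₂(0.09) = 0.3127
−0.16·log₂(0.16) = 0.4230
−0.10·log₂(0.10) = 0.3322
−0.14·log₂(0.14) = 0.3971
−0.09·log₂(0.09) = 0.3127
Sum ≈ 2.3033 → 2.3033 bits.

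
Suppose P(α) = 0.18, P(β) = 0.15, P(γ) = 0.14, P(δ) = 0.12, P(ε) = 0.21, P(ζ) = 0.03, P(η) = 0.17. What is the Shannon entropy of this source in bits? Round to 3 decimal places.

H = −Σ pᵢ log₂ pᵢ.
−0.18·log₂(0.18) = 0.4453
−0.15·log₂(0.15) = 0.4105
−0.14·log₂(0.14) = 0.3971
−0.12·log₂(0.12) = 0.3671
−0.21·log₂(0.21) = 0.4728
−0.03·log₂(0.03) = 0.1518
−0.17·log₂(0.17) = 0.4346
Sum ≈ 2.6792 → 2.679 bits.

2.679 bits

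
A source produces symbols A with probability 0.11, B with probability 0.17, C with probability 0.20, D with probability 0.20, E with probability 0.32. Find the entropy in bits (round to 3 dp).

H = −Σ pᵢ log₂ pᵢ.
−0.11·log₂(0.11) = 0.3503
−0.17·log₂(0.17) = 0.4346
−0.20·log₂(0.20) = 0.4644
−0.20·log₂(0.20) = 0.4644
−0.32·log₂(0.32) = 0.5260
Sum ≈ 2.2397 → 2.240 bits.

2.240 bits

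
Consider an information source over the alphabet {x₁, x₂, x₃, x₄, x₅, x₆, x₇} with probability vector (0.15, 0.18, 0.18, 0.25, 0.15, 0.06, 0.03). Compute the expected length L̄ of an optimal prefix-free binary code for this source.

2.66 bits/symbol

Repeatedly combine the two least-probable nodes; the expected code length is the sum of the merged weights.
merge 3/100 + 3/50 → 9/100
merge 9/100 + 3/20 → 6/25
merge 3/20 + 9/50 → 33/100
merge 9/50 + 6/25 → 21/50
merge 1/4 + 33/100 → 29/50
merge 21/50 + 29/50 → 1
L = 9/100 + 6/25 + 33/100 + 21/50 + 29/50 + 1 = 133/50 = 2.66 bits/symbol.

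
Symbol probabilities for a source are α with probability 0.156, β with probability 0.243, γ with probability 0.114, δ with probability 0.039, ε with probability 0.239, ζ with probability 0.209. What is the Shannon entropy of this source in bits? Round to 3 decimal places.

H = −Σ pᵢ log₂ pᵢ.
−0.156·log₂(0.156) = 0.4181
−0.243·log₂(0.243) = 0.4960
−0.114·log₂(0.114) = 0.3571
−0.039·log₂(0.039) = 0.1825
−0.239·log₂(0.239) = 0.4935
−0.209·log₂(0.209) = 0.4720
Sum ≈ 2.4193 → 2.419 bits.

2.419 bits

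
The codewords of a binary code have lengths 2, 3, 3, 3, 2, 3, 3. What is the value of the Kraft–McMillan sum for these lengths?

1.125

With common denominator 2^3 = 8: Σ 2^(−ℓᵢ) = 2/8 + 1/8 + 1/8 + 1/8 + 2/8 + 1/8 + 1/8 = 9/8 = 1.125.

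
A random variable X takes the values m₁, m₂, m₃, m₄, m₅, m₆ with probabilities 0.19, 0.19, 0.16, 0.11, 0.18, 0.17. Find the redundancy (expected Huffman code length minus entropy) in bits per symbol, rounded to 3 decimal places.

Entropy H = −Σ p log₂ p ≈ 2.5637 bits.
Huffman merges: 11/100+4/25→27/100; 17/100+9/50→7/20; 19/100+19/100→19/50; 27/100+7/20→31/50; 19/50+31/50→1. L = 131/50 ≈ 2.6200.
L − H = 2.6200 − 2.5637 = 0.056 bits.

0.056 bits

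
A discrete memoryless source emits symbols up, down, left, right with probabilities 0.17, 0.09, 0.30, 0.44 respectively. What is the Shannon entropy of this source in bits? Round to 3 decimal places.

H = −Σ pᵢ log₂ pᵢ.
−0.17·log₂(0.17) = 0.4346
−0.09·log₂(0.09) = 0.3127
−0.30·log₂(0.30) = 0.5211
−0.44·log₂(0.44) = 0.5211
Sum ≈ 1.7895 → 1.789 bits.

1.789 bits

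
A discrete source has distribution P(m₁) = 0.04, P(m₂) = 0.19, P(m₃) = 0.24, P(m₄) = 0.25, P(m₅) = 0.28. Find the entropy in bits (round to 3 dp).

H = −Σ pᵢ log₂ pᵢ.
−0.04·log₂(0.04) = 0.1858
−0.19·log₂(0.19) = 0.4552
−0.24·log₂(0.24) = 0.4941
−0.25·log₂(0.25) = 0.5000
−0.28·log₂(0.28) = 0.5142
Sum ≈ 2.1493 → 2.149 bits.

2.149 bits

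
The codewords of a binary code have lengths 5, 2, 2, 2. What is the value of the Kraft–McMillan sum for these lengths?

0.78125

With common denominator 2^5 = 32: Σ 2^(−ℓᵢ) = 1/32 + 8/32 + 8/32 + 8/32 = 25/32 = 0.78125.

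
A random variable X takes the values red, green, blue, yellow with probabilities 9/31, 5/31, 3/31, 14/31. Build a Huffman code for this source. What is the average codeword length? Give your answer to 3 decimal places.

1.806 bits/symbol

Repeatedly combine the two least-probable nodes; the expected code length is the sum of the merged weights.
merge 3/31 + 5/31 → 8/31
merge 8/31 + 9/31 → 17/31
merge 14/31 + 17/31 → 1
L = 8/31 + 17/31 + 1 = 56/31 ≈ 1.806 bits/symbol.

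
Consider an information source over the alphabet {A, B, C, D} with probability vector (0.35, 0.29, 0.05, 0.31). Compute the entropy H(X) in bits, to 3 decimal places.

1.788 bits

H = −Σ pᵢ log₂ pᵢ.
−0.35·log₂(0.35) = 0.5301
−0.29·log₂(0.29) = 0.5179
−0.05·log₂(0.05) = 0.2161
−0.31·log₂(0.31) = 0.5238
Sum ≈ 1.7879 → 1.788 bits.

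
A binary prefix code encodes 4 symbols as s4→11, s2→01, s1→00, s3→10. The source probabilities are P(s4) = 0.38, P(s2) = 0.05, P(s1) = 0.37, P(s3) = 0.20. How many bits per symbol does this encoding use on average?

L̄ = Σ pᵢ·ℓᵢ = 0.38·2 + 0.05·2 + 0.37·2 + 0.20·2 = 2 bits/symbol.

2 bits/symbol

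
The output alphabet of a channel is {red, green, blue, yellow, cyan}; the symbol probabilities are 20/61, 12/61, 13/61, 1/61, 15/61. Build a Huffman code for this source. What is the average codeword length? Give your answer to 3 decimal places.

Repeatedly combine the two least-probable nodes; the expected code length is the sum of the merged weights.
merge 1/61 + 12/61 → 13/61
merge 13/61 + 13/61 → 26/61
merge 15/61 + 20/61 → 35/61
merge 26/61 + 35/61 → 1
L = 13/61 + 26/61 + 35/61 + 1 = 135/61 ≈ 2.213 bits/symbol.

2.213 bits/symbol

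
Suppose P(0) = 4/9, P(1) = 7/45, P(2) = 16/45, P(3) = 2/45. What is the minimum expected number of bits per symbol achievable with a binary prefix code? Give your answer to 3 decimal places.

Repeatedly combine the two least-probable nodes; the expected code length is the sum of the merged weights.
merge 2/45 + 7/45 → 1/5
merge 1/5 + 16/45 → 5/9
merge 4/9 + 5/9 → 1
L = 1/5 + 5/9 + 1 = 79/45 ≈ 1.756 bits/symbol.

1.756 bits/symbol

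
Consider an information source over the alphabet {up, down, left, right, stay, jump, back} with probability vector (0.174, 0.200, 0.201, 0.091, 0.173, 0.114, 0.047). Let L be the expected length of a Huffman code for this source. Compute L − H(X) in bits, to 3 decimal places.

Entropy H = −Σ p log₂ p ≈ 2.6857 bits.
Huffman merges: 47/1000+91/1000→69/500; 57/500+69/500→63/250; 173/1000+87/500→347/1000; 1/5+201/1000→401/1000; 63/250+347/1000→599/1000; 401/1000+599/1000→1. L = 2737/1000 ≈ 2.7370.
L − H = 2.7370 − 2.6857 = 0.051 bits.

0.051 bits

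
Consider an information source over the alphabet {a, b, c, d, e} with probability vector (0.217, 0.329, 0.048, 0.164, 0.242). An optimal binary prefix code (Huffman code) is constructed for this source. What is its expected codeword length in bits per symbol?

2.212 bits/symbol

Repeatedly combine the two least-probable nodes; the expected code length is the sum of the merged weights.
merge 6/125 + 41/250 → 53/250
merge 53/250 + 217/1000 → 429/1000
merge 121/500 + 329/1000 → 571/1000
merge 429/1000 + 571/1000 → 1
L = 53/250 + 429/1000 + 571/1000 + 1 = 553/250 = 2.212 bits/symbol.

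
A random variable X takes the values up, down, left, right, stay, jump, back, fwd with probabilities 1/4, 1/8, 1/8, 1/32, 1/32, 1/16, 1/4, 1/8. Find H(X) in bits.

2.6875 bits

Each probability is a power of 1/2, so log₂(1/p) is an integer.
H = Σ p·log₂(1/p) = 1/4·2 + 1/8·3 + 1/8·3 + 1/32·5 + 1/32·5 + 1/16·4 + 1/4·2 + 1/8·3 = 2.6875 bits.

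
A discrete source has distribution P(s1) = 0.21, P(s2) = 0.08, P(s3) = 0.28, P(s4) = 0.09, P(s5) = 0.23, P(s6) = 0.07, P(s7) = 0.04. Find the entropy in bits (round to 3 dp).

2.533 bits

H = −Σ pᵢ log₂ pᵢ.
−0.21·log₂(0.21) = 0.4728
−0.08·log₂(0.08) = 0.2915
−0.28·log₂(0.28) = 0.5142
−0.09·log₂(0.09) = 0.3127
−0.23·log₂(0.23) = 0.4877
−0.07·log₂(0.07) = 0.2686
−0.04·log₂(0.04) = 0.1858
Sum ≈ 2.5332 → 2.533 bits.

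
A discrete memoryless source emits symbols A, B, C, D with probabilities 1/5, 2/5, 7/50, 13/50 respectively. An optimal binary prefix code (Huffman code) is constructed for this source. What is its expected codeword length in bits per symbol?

Repeatedly combine the two least-probable nodes; the expected code length is the sum of the merged weights.
merge 7/50 + 1/5 → 17/50
merge 13/50 + 17/50 → 3/5
merge 2/5 + 3/5 → 1
L = 17/50 + 3/5 + 1 = 97/50 = 1.94 bits/symbol.

1.94 bits/symbol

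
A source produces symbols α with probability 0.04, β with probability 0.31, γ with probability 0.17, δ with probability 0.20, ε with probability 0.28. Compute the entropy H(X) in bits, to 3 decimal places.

2.123 bits

H = −Σ pᵢ log₂ pᵢ.
−0.04·log₂(0.04) = 0.1858
−0.31·log₂(0.31) = 0.5238
−0.17·log₂(0.17) = 0.4346
−0.20·log₂(0.20) = 0.4644
−0.28·log₂(0.28) = 0.5142
Sum ≈ 2.1227 → 2.123 bits.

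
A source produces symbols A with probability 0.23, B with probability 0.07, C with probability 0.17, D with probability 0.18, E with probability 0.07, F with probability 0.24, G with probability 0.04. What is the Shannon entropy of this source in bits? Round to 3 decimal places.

2.585 bits

H = −Σ pᵢ log₂ pᵢ.
−0.23·log₂(0.23) = 0.4877
−0.07·log₂(0.07) = 0.2686
−0.17·log₂(0.17) = 0.4346
−0.18·log₂(0.18) = 0.4453
−0.07·log₂(0.07) = 0.2686
−0.24·log₂(0.24) = 0.4941
−0.04·log₂(0.04) = 0.1858
Sum ≈ 2.5846 → 2.585 bits.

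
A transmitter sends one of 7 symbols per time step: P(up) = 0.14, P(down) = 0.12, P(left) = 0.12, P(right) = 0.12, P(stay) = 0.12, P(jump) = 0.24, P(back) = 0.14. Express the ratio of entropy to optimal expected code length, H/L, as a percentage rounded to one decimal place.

Entropy H = −Σ p log₂ p ≈ 2.7566 bits.
Huffman merges: 3/25+3/25→6/25; 3/25+3/25→6/25; 7/50+7/50→7/25; 6/25+6/25→12/25; 6/25+7/25→13/25; 12/25+13/25→1. L = 69/25 ≈ 2.7600.
Efficiency = H/L = 2.7566/2.7600 = 99.9%.

99.9%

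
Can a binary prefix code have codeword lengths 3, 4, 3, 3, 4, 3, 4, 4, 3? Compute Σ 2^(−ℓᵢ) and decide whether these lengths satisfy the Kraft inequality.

0.875; yes

With common denominator 2^4 = 16: Σ 2^(−ℓᵢ) = 2/16 + 1/16 + 2/16 + 2/16 + 1/16 + 2/16 + 1/16 + 1/16 + 2/16 = 14/16 = 0.875.
Kraft's inequality requires Σ ≤ 1; here Σ = 0.875 ≤ 1, so such a prefix code exists.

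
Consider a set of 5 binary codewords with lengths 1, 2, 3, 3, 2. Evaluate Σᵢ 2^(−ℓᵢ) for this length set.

With common denominator 2^3 = 8: Σ 2^(−ℓᵢ) = 4/8 + 2/8 + 1/8 + 1/8 + 2/8 = 10/8 = 1.25.

1.25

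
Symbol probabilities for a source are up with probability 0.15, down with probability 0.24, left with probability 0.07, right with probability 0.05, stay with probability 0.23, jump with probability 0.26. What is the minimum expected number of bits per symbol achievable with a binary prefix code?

Repeatedly combine the two least-probable nodes; the expected code length is the sum of the merged weights.
merge 1/20 + 7/100 → 3/25
merge 3/25 + 3/20 → 27/100
merge 23/100 + 6/25 → 47/100
merge 13/50 + 27/100 → 53/100
merge 47/100 + 53/100 → 1
L = 3/25 + 27/100 + 47/100 + 53/100 + 1 = 239/100 = 2.39 bits/symbol.

2.39 bits/symbol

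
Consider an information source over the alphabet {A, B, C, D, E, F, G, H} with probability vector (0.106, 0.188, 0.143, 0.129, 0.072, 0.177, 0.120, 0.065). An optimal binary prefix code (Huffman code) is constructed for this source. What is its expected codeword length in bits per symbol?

2.949 bits/symbol

Repeatedly combine the two least-probable nodes; the expected code length is the sum of the merged weights.
merge 13/200 + 9/125 → 137/1000
merge 53/500 + 3/25 → 113/500
merge 129/1000 + 137/1000 → 133/500
merge 143/1000 + 177/1000 → 8/25
merge 47/250 + 113/500 → 207/500
merge 133/500 + 8/25 → 293/500
merge 207/500 + 293/500 → 1
L = 137/1000 + 113/500 + 133/500 + 8/25 + 207/500 + 293/500 + 1 = 2949/1000 = 2.949 bits/symbol.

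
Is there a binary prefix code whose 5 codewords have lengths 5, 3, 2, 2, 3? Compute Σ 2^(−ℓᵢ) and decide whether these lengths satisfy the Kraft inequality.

0.78125; yes

With common denominator 2^5 = 32: Σ 2^(−ℓᵢ) = 1/32 + 4/32 + 8/32 + 8/32 + 4/32 = 25/32 = 0.78125.
Kraft's inequality requires Σ ≤ 1; here Σ = 0.78125 ≤ 1, so such a prefix code exists.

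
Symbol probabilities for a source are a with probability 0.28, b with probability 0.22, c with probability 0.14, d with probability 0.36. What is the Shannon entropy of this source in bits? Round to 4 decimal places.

1.9225 bits

H = −Σ pᵢ log₂ pᵢ.
−0.28·log₂(0.28) = 0.5142
−0.22·log₂(0.22) = 0.4806
−0.14·log₂(0.14) = 0.3971
−0.36·log₂(0.36) = 0.5306
Sum ≈ 1.9225 → 1.9225 bits.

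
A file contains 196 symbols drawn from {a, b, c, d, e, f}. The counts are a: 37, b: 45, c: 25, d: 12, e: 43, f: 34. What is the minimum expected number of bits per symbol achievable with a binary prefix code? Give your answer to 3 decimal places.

2.551 bits/symbol

Probabilities are the counts divided by 196.
Repeatedly combine the two least-probable nodes; the expected code length is the sum of the merged weights.
merge 3/49 + 25/196 → 37/196
merge 17/98 + 37/196 → 71/196
merge 37/196 + 43/196 → 20/49
merge 45/196 + 71/196 → 29/49
merge 20/49 + 29/49 → 1
L = 37/196 + 71/196 + 20/49 + 29/49 + 1 = 125/49 ≈ 2.551 bits/symbol.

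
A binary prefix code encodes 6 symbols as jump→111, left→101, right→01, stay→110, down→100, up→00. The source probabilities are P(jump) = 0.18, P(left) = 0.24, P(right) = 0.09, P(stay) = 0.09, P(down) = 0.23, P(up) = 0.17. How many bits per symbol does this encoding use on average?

2.74 bits/symbol

L̄ = Σ pᵢ·ℓᵢ = 0.18·3 + 0.24·3 + 0.09·2 + 0.09·3 + 0.23·3 + 0.17·2 = 2.74 bits/symbol.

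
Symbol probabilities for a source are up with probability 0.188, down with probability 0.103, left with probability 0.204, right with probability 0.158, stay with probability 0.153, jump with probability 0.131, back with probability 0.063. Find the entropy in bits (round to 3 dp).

2.729 bits

H = −Σ pᵢ log₂ pᵢ.
−0.188·log₂(0.188) = 0.4533
−0.103·log₂(0.103) = 0.3378
−0.204·log₂(0.204) = 0.4678
−0.158·log₂(0.158) = 0.4206
−0.153·log₂(0.153) = 0.4144
−0.131·log₂(0.131) = 0.3841
−0.063·log₂(0.063) = 0.2513
Sum ≈ 2.7293 → 2.729 bits.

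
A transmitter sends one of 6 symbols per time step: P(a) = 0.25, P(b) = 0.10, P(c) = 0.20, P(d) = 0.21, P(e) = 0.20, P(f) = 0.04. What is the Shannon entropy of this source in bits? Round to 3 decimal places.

H = −Σ pᵢ log₂ pᵢ.
−0.25·log₂(0.25) = 0.5000
−0.10·log₂(0.10) = 0.3322
−0.20·log₂(0.20) = 0.4644
−0.21·log₂(0.21) = 0.4728
−0.20·log₂(0.20) = 0.4644
−0.04·log₂(0.04) = 0.1858
Sum ≈ 2.4195 → 2.420 bits.

2.420 bits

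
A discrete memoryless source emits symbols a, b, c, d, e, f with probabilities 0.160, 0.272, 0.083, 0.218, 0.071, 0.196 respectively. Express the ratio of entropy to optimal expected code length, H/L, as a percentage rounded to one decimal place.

Entropy H = −Σ p log₂ p ≈ 2.4428 bits.
Huffman merges: 71/1000+83/1000→77/500; 77/500+4/25→157/500; 49/250+109/500→207/500; 34/125+157/500→293/500; 207/500+293/500→1. L = 617/250 ≈ 2.4680.
Efficiency = H/L = 2.4428/2.4680 = 99.0%.

99.0%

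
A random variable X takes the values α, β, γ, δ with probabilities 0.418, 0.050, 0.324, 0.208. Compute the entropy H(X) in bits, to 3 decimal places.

H = −Σ pᵢ log₂ pᵢ.
−0.418·log₂(0.418) = 0.5260
−0.050·log₂(0.050) = 0.2161
−0.324·log₂(0.324) = 0.5268
−0.208·log₂(0.208) = 0.4712
Sum ≈ 1.7401 → 1.740 bits.

1.740 bits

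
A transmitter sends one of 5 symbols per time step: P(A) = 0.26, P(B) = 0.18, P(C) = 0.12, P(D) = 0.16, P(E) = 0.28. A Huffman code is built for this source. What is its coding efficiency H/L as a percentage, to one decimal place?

Entropy H = −Σ p log₂ p ≈ 2.2549 bits.
Huffman merges: 3/25+4/25→7/25; 9/50+13/50→11/25; 7/25+7/25→14/25; 11/25+14/25→1. L = 57/25 ≈ 2.2800.
Efficiency = H/L = 2.2549/2.2800 = 98.9%.

98.9%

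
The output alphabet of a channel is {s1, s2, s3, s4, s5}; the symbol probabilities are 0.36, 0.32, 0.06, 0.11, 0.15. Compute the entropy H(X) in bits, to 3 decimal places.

2.061 bits

H = −Σ pᵢ log₂ pᵢ.
−0.36·log₂(0.36) = 0.5306
−0.32·log₂(0.32) = 0.5260
−0.06·log₂(0.06) = 0.2435
−0.11·log₂(0.11) = 0.3503
−0.15·log₂(0.15) = 0.4105
Sum ≈ 2.0610 → 2.061 bits.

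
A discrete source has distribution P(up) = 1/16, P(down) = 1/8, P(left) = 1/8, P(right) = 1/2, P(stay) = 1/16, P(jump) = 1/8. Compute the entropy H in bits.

Each probability is a power of 1/2, so log₂(1/p) is an integer.
H = Σ p·log₂(1/p) = 1/16·4 + 1/8·3 + 1/8·3 + 1/2·1 + 1/16·4 + 1/8·3 = 2.125 bits.

2.125 bits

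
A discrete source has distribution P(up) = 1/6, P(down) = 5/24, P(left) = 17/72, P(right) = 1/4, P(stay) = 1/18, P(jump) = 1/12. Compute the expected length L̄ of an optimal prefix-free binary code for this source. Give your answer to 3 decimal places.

Repeatedly combine the two least-probable nodes; the expected code length is the sum of the merged weights.
merge 1/18 + 1/12 → 5/36
merge 5/36 + 1/6 → 11/36
merge 5/24 + 17/72 → 4/9
merge 1/4 + 11/36 → 5/9
merge 4/9 + 5/9 → 1
L = 5/36 + 11/36 + 4/9 + 5/9 + 1 = 22/9 ≈ 2.444 bits/symbol.

2.444 bits/symbol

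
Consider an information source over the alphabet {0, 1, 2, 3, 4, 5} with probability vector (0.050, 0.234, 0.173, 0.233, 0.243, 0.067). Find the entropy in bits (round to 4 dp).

H = −Σ pᵢ log₂ pᵢ.
−0.050·log₂(0.050) = 0.2161
−0.234·log₂(0.234) = 0.4903
−0.173·log₂(0.173) = 0.4379
−0.233·log₂(0.233) = 0.4897
−0.243·log₂(0.243) = 0.4960
−0.067·log₂(0.067) = 0.2613
Sum ≈ 2.3912 → 2.3912 bits.

2.3912 bits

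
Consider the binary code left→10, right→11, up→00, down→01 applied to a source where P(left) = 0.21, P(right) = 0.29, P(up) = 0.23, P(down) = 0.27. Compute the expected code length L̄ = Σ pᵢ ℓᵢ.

2 bits/symbol

L̄ = Σ pᵢ·ℓᵢ = 0.21·2 + 0.29·2 + 0.23·2 + 0.27·2 = 2 bits/symbol.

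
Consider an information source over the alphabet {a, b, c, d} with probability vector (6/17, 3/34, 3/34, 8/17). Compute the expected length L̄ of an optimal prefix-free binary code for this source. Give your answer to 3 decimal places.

1.706 bits/symbol

Repeatedly combine the two least-probable nodes; the expected code length is the sum of the merged weights.
merge 3/34 + 3/34 → 3/17
merge 3/17 + 6/17 → 9/17
merge 8/17 + 9/17 → 1
L = 3/17 + 9/17 + 1 = 29/17 ≈ 1.706 bits/symbol.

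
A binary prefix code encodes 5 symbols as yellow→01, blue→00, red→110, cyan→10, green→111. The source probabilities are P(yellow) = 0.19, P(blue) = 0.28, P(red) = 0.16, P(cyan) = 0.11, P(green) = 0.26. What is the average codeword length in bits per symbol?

2.42 bits/symbol

L̄ = Σ pᵢ·ℓᵢ = 0.19·2 + 0.28·2 + 0.16·3 + 0.11·2 + 0.26·3 = 2.42 bits/symbol.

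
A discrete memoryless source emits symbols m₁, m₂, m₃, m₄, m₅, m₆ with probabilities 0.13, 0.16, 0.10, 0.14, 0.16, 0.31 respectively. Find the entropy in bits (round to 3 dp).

H = −Σ pᵢ log₂ pᵢ.
−0.13·log₂(0.13) = 0.3826
−0.16·log₂(0.16) = 0.4230
−0.10·log₂(0.10) = 0.3322
−0.14·log₂(0.14) = 0.3971
−0.16·log₂(0.16) = 0.4230
−0.31·log₂(0.31) = 0.5238
Sum ≈ 2.4818 → 2.482 bits.

2.482 bits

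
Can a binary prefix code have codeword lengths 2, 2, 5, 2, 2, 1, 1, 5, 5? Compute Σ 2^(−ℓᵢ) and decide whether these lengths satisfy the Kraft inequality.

2.09375; no

With common denominator 2^5 = 32: Σ 2^(−ℓᵢ) = 8/32 + 8/32 + 1/32 + 8/32 + 8/32 + 16/32 + 16/32 + 1/32 + 1/32 = 67/32 = 2.09375.
Kraft's inequality requires Σ ≤ 1; here Σ = 2.09375 > 1, so no such prefix code exists.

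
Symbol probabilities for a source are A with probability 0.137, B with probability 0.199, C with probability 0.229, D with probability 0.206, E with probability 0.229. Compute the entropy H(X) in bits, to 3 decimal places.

2.300 bits

H = −Σ pᵢ log₂ pᵢ.
−0.137·log₂(0.137) = 0.3929
−0.199·log₂(0.199) = 0.4635
−0.229·log₂(0.229) = 0.4870
−0.206·log₂(0.206) = 0.4695
−0.229·log₂(0.229) = 0.4870
Sum ≈ 2.2999 → 2.300 bits.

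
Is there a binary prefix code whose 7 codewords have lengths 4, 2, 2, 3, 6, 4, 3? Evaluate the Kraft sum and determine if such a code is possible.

0.890625; yes

With common denominator 2^6 = 64: Σ 2^(−ℓᵢ) = 4/64 + 16/64 + 16/64 + 8/64 + 1/64 + 4/64 + 8/64 = 57/64 = 0.890625.
Kraft's inequality requires Σ ≤ 1; here Σ = 0.890625 ≤ 1, so such a prefix code exists.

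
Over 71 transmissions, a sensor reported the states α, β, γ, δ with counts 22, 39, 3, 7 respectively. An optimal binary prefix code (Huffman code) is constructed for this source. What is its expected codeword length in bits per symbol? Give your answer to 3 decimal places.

Probabilities are the counts divided by 71.
Repeatedly combine the two least-probable nodes; the expected code length is the sum of the merged weights.
merge 3/71 + 7/71 → 10/71
merge 10/71 + 22/71 → 32/71
merge 32/71 + 39/71 → 1
L = 10/71 + 32/71 + 1 = 113/71 ≈ 1.592 bits/symbol.

1.592 bits/symbol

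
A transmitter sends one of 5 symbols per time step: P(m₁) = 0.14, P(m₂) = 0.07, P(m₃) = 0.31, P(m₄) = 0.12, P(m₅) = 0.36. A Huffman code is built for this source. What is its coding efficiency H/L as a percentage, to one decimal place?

96.6%

Entropy H = −Σ p log₂ p ≈ 2.0871 bits.
Huffman merges: 7/100+3/25→19/100; 7/50+19/100→33/100; 31/100+33/100→16/25; 9/25+16/25→1. L = 54/25 ≈ 2.1600.
Efficiency = H/L = 2.0871/2.1600 = 96.6%.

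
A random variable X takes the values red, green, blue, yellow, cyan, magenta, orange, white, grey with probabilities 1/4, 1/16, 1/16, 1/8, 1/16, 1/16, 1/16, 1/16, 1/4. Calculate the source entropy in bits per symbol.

Each probability is a power of 1/2, so log₂(1/p) is an integer.
H = Σ p·log₂(1/p) = 1/4·2 + 1/16·4 + 1/16·4 + 1/8·3 + 1/16·4 + 1/16·4 + 1/16·4 + 1/16·4 + 1/4·2 = 2.875 bits.

2.875 bits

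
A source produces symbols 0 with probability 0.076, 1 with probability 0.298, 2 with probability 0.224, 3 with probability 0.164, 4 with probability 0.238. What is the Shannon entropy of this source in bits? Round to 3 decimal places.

2.207 bits

H = −Σ pᵢ log₂ pᵢ.
−0.076·log₂(0.076) = 0.2826
−0.298·log₂(0.298) = 0.5205
−0.224·log₂(0.224) = 0.4835
−0.164·log₂(0.164) = 0.4278
−0.238·log₂(0.238) = 0.4929
Sum ≈ 2.2072 → 2.207 bits.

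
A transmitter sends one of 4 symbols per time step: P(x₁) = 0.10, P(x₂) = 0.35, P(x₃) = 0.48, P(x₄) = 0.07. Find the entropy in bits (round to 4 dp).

H = −Σ pᵢ log₂ pᵢ.
−0.10·log₂(0.10) = 0.3322
−0.35·log₂(0.35) = 0.5301
−0.48·log₂(0.48) = 0.5083
−0.07·log₂(0.07) = 0.2686
Sum ≈ 1.6391 → 1.6391 bits.

1.6391 bits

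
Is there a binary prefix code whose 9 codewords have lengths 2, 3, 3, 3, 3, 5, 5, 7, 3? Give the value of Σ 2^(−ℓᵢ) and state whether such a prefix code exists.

0.9453125; yes

With common denominator 2^7 = 128: Σ 2^(−ℓᵢ) = 32/128 + 16/128 + 16/128 + 16/128 + 16/128 + 4/128 + 4/128 + 1/128 + 16/128 = 121/128 = 0.9453125.
Kraft's inequality requires Σ ≤ 1; here Σ = 0.9453125 ≤ 1, so such a prefix code exists.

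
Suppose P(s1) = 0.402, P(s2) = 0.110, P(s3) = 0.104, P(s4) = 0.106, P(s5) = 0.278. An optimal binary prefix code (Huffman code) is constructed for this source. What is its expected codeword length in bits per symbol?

2.128 bits/symbol

Repeatedly combine the two least-probable nodes; the expected code length is the sum of the merged weights.
merge 13/125 + 53/500 → 21/100
merge 11/100 + 21/100 → 8/25
merge 139/500 + 8/25 → 299/500
merge 201/500 + 299/500 → 1
L = 21/100 + 8/25 + 299/500 + 1 = 266/125 = 2.128 bits/symbol.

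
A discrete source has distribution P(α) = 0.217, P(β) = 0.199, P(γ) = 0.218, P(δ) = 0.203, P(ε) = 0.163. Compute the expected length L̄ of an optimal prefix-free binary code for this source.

2.362 bits/symbol

Repeatedly combine the two least-probable nodes; the expected code length is the sum of the merged weights.
merge 163/1000 + 199/1000 → 181/500
merge 203/1000 + 217/1000 → 21/50
merge 109/500 + 181/500 → 29/50
merge 21/50 + 29/50 → 1
L = 181/500 + 21/50 + 29/50 + 1 = 1181/500 = 2.362 bits/symbol.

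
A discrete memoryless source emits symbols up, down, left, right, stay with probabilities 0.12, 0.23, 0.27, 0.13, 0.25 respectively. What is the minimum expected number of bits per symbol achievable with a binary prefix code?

Repeatedly combine the two least-probable nodes; the expected code length is the sum of the merged weights.
merge 3/25 + 13/100 → 1/4
merge 23/100 + 1/4 → 12/25
merge 1/4 + 27/100 → 13/25
merge 12/25 + 13/25 → 1
L = 1/4 + 12/25 + 13/25 + 1 = 9/4 = 2.25 bits/symbol.

2.25 bits/symbol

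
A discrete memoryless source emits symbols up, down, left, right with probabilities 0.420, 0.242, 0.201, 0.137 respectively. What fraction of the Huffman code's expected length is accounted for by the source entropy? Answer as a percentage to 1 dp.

98.0%

Entropy H = −Σ p log₂ p ≈ 1.8791 bits.
Huffman merges: 137/1000+201/1000→169/500; 121/500+169/500→29/50; 21/50+29/50→1. L = 959/500 ≈ 1.9180.
Efficiency = H/L = 1.8791/1.9180 = 98.0%.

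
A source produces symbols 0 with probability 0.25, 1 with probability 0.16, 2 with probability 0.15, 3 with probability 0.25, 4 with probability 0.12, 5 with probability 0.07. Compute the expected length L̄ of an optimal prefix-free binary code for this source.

Repeatedly combine the two least-probable nodes; the expected code length is the sum of the merged weights.
merge 7/100 + 3/25 → 19/100
merge 3/20 + 4/25 → 31/100
merge 19/100 + 1/4 → 11/25
merge 1/4 + 31/100 → 14/25
merge 11/25 + 14/25 → 1
L = 19/100 + 31/100 + 11/25 + 14/25 + 1 = 5/2 = 2.5 bits/symbol.

2.5 bits/symbol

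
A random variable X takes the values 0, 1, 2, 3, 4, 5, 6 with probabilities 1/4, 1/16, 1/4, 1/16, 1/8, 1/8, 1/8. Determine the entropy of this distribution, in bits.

Each probability is a power of 1/2, so log₂(1/p) is an integer.
H = Σ p·log₂(1/p) = 1/4·2 + 1/16·4 + 1/4·2 + 1/16·4 + 1/8·3 + 1/8·3 + 1/8·3 = 2.625 bits.

2.625 bits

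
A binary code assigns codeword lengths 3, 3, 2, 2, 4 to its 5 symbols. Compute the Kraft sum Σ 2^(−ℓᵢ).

0.8125

With common denominator 2^4 = 16: Σ 2^(−ℓᵢ) = 2/16 + 2/16 + 4/16 + 4/16 + 1/16 = 13/16 = 0.8125.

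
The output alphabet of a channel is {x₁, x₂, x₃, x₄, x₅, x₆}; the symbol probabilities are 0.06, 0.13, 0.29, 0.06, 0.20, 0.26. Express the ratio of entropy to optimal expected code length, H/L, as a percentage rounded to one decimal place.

Entropy H = −Σ p log₂ p ≈ 2.3573 bits.
Huffman merges: 3/50+3/50→3/25; 3/25+13/100→1/4; 1/5+1/4→9/20; 13/50+29/100→11/20; 9/20+11/20→1. L = 237/100 ≈ 2.3700.
Efficiency = H/L = 2.3573/2.3700 = 99.5%.

99.5%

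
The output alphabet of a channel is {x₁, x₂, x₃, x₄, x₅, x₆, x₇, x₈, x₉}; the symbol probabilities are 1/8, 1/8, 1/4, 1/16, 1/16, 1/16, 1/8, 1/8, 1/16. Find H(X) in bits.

Each probability is a power of 1/2, so log₂(1/p) is an integer.
H = Σ p·log₂(1/p) = 1/8·3 + 1/8·3 + 1/4·2 + 1/16·4 + 1/16·4 + 1/16·4 + 1/8·3 + 1/8·3 + 1/16·4 = 3 bits.

3 bits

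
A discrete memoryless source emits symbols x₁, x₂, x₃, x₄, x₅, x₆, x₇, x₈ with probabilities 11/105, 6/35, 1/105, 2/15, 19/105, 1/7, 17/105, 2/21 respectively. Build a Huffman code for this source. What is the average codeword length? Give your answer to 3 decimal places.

2.924 bits/symbol

Repeatedly combine the two least-probable nodes; the expected code length is the sum of the merged weights.
merge 1/105 + 2/21 → 11/105
merge 11/105 + 11/105 → 22/105
merge 2/15 + 1/7 → 29/105
merge 17/105 + 6/35 → 1/3
merge 19/105 + 22/105 → 41/105
merge 29/105 + 1/3 → 64/105
merge 41/105 + 64/105 → 1
L = 11/105 + 22/105 + 29/105 + 1/3 + 41/105 + 64/105 + 1 = 307/105 ≈ 2.924 bits/symbol.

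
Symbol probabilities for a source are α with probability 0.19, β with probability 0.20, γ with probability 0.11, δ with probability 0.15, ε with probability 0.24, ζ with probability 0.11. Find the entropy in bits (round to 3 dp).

H = −Σ pᵢ log₂ pᵢ.
−0.19·log₂(0.19) = 0.4552
−0.20·log₂(0.20) = 0.4644
−0.11·log₂(0.11) = 0.3503
−0.15·log₂(0.15) = 0.4105
−0.24·log₂(0.24) = 0.4941
−0.11·log₂(0.11) = 0.3503
Sum ≈ 2.5249 → 2.525 bits.

2.525 bits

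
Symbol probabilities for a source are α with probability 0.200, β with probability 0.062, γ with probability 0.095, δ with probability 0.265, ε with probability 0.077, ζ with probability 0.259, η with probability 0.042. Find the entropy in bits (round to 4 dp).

H = −Σ pᵢ log₂ pᵢ.
−0.200·log₂(0.200) = 0.4644
−0.062·log₂(0.062) = 0.2487
−0.095·log₂(0.095) = 0.3226
−0.265·log₂(0.265) = 0.5077
−0.077·log₂(0.077) = 0.2848
−0.259·log₂(0.259) = 0.5048
−0.042·log₂(0.042) = 0.1921
Sum ≈ 2.5251 → 2.5251 bits.

2.5251 bits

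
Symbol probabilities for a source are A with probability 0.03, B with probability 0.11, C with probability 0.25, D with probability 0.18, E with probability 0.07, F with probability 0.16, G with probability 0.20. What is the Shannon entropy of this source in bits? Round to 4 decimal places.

2.6033 bits

H = −Σ pᵢ log₂ pᵢ.
−0.03·log₂(0.03) = 0.1518
−0.11·log₂(0.11) = 0.3503
−0.25·log₂(0.25) = 0.5000
−0.18·log₂(0.18) = 0.4453
−0.07·log₂(0.07) = 0.2686
−0.16·log₂(0.16) = 0.4230
−0.20·log₂(0.20) = 0.4644
Sum ≈ 2.6033 → 2.6033 bits.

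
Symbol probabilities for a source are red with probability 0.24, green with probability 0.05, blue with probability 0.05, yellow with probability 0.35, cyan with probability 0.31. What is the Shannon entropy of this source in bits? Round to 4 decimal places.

1.9802 bits

H = −Σ pᵢ log₂ pᵢ.
−0.24·log₂(0.24) = 0.4941
−0.05·log₂(0.05) = 0.2161
−0.05·log₂(0.05) = 0.2161
−0.35·log₂(0.35) = 0.5301
−0.31·log₂(0.31) = 0.5238
Sum ≈ 1.9802 → 1.9802 bits.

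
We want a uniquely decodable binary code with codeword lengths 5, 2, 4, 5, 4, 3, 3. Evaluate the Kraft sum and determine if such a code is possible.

With common denominator 2^5 = 32: Σ 2^(−ℓᵢ) = 1/32 + 8/32 + 2/32 + 1/32 + 2/32 + 4/32 + 4/32 = 22/32 = 0.6875.
Kraft's inequality requires Σ ≤ 1; here Σ = 0.6875 ≤ 1, so such a prefix code exists.

0.6875; yes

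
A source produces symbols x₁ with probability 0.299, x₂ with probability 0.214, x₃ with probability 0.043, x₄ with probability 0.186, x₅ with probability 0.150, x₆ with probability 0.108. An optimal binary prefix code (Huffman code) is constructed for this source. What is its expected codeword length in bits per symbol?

2.452 bits/symbol

Repeatedly combine the two least-probable nodes; the expected code length is the sum of the merged weights.
merge 43/1000 + 27/250 → 151/1000
merge 3/20 + 151/1000 → 301/1000
merge 93/500 + 107/500 → 2/5
merge 299/1000 + 301/1000 → 3/5
merge 2/5 + 3/5 → 1
L = 151/1000 + 301/1000 + 2/5 + 3/5 + 1 = 613/250 = 2.452 bits/symbol.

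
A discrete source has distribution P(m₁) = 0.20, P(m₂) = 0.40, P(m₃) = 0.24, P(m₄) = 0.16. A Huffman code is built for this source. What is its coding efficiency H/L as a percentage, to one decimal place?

97.5%

Entropy H = −Σ p log₂ p ≈ 1.9103 bits.
Huffman merges: 4/25+1/5→9/25; 6/25+9/25→3/5; 2/5+3/5→1. L = 49/25 ≈ 1.9600.
Efficiency = H/L = 1.9103/1.9600 = 97.5%.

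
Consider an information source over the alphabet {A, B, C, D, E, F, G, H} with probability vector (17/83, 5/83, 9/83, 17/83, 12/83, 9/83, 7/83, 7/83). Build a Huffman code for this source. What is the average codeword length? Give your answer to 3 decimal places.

2.928 bits/symbol

Repeatedly combine the two least-probable nodes; the expected code length is the sum of the merged weights.
merge 5/83 + 7/83 → 12/83
merge 7/83 + 9/83 → 16/83
merge 9/83 + 12/83 → 21/83
merge 12/83 + 16/83 → 28/83
merge 17/83 + 17/83 → 34/83
merge 21/83 + 28/83 → 49/83
merge 34/83 + 49/83 → 1
L = 12/83 + 16/83 + 21/83 + 28/83 + 34/83 + 49/83 + 1 = 243/83 ≈ 2.928 bits/symbol.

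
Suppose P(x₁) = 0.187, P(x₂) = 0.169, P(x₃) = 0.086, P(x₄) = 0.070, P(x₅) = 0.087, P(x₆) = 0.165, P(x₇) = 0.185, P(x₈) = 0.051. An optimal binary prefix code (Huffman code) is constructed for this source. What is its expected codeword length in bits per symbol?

Repeatedly combine the two least-probable nodes; the expected code length is the sum of the merged weights.
merge 51/1000 + 7/100 → 121/1000
merge 43/500 + 87/1000 → 173/1000
merge 121/1000 + 33/200 → 143/500
merge 169/1000 + 173/1000 → 171/500
merge 37/200 + 187/1000 → 93/250
merge 143/500 + 171/500 → 157/250
merge 93/250 + 157/250 → 1
L = 121/1000 + 173/1000 + 143/500 + 171/500 + 93/250 + 157/250 + 1 = 1461/500 = 2.922 bits/symbol.

2.922 bits/symbol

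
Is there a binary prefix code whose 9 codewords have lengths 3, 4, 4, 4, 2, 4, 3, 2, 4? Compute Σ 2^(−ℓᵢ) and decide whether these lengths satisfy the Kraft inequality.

With common denominator 2^4 = 16: Σ 2^(−ℓᵢ) = 2/16 + 1/16 + 1/16 + 1/16 + 4/16 + 1/16 + 2/16 + 4/16 + 1/16 = 17/16 = 1.0625.
Kraft's inequality requires Σ ≤ 1; here Σ = 1.0625 > 1, so no such prefix code exists.

1.0625; no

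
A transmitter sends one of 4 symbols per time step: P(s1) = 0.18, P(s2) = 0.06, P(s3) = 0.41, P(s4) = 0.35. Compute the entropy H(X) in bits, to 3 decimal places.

H = −Σ pᵢ log₂ pᵢ.
−0.18·log₂(0.18) = 0.4453
−0.06·log₂(0.06) = 0.2435
−0.41·log₂(0.41) = 0.5274
−0.35·log₂(0.35) = 0.5301
Sum ≈ 1.7463 → 1.746 bits.

1.746 bits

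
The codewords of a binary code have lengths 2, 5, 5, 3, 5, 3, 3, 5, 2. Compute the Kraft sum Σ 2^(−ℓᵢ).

1

With common denominator 2^5 = 32: Σ 2^(−ℓᵢ) = 8/32 + 1/32 + 1/32 + 4/32 + 1/32 + 4/32 + 4/32 + 1/32 + 8/32 = 32/32 = 1.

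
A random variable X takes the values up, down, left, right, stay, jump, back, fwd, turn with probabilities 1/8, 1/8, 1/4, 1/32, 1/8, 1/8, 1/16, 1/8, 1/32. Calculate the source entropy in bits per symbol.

Each probability is a power of 1/2, so log₂(1/p) is an integer.
H = Σ p·log₂(1/p) = 1/8·3 + 1/8·3 + 1/4·2 + 1/32·5 + 1/8·3 + 1/8·3 + 1/16·4 + 1/8·3 + 1/32·5 = 2.9375 bits.

2.9375 bits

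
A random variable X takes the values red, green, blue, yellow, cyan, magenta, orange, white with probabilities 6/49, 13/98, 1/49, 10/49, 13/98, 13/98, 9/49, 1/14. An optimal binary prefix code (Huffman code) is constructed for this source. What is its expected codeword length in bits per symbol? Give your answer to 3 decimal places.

Repeatedly combine the two least-probable nodes; the expected code length is the sum of the merged weights.
merge 1/49 + 1/14 → 9/98
merge 9/98 + 6/49 → 3/14
merge 13/98 + 13/98 → 13/49
merge 13/98 + 9/49 → 31/98
merge 10/49 + 3/14 → 41/98
merge 13/49 + 31/98 → 57/98
merge 41/98 + 57/98 → 1
L = 9/98 + 3/14 + 13/49 + 31/98 + 41/98 + 57/98 + 1 = 283/98 ≈ 2.888 bits/symbol.

2.888 bits/symbol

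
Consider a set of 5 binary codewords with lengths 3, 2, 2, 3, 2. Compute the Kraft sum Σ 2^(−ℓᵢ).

1

With common denominator 2^3 = 8: Σ 2^(−ℓᵢ) = 1/8 + 2/8 + 2/8 + 1/8 + 2/8 = 8/8 = 1.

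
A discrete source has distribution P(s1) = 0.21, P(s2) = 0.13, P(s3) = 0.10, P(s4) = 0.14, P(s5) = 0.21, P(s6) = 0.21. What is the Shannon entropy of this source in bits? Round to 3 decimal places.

2.530 bits

H = −Σ pᵢ log₂ pᵢ.
−0.21·log₂(0.21) = 0.4728
−0.13·log₂(0.13) = 0.3826
−0.10·log₂(0.10) = 0.3322
−0.14·log₂(0.14) = 0.3971
−0.21·log₂(0.21) = 0.4728
−0.21·log₂(0.21) = 0.4728
Sum ≈ 2.5304 → 2.530 bits.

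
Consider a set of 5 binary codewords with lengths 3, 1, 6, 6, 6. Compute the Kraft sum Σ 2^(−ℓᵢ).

0.671875

With common denominator 2^6 = 64: Σ 2^(−ℓᵢ) = 8/64 + 32/64 + 1/64 + 1/64 + 1/64 = 43/64 = 0.671875.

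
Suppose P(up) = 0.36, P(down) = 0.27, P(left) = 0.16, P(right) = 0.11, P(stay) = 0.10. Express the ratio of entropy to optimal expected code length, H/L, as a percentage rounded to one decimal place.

97.1%

Entropy H = −Σ p log₂ p ≈ 2.1461 bits.
Huffman merges: 1/10+11/100→21/100; 4/25+21/100→37/100; 27/100+9/25→63/100; 37/100+63/100→1. L = 221/100 ≈ 2.2100.
Efficiency = H/L = 2.1461/2.2100 = 97.1%.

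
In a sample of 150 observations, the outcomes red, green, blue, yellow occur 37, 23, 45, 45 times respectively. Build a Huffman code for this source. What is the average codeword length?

Probabilities are the counts divided by 150.
Repeatedly combine the two least-probable nodes; the expected code length is the sum of the merged weights.
merge 23/150 + 37/150 → 2/5
merge 3/10 + 3/10 → 3/5
merge 2/5 + 3/5 → 1
L = 2/5 + 3/5 + 1 = 2 bits/symbol.

2 bits/symbol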